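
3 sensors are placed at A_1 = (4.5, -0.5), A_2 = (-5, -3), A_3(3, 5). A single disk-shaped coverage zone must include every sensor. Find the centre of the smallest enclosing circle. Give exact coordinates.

Side lengths²: A_1A_2² = 96.5, A_1A_3² = 32.5, A_2A_3² = 128.
Since A_2A_3² = 128 < 96.5 + 32.5 = 129, the triangle is acute, so the smallest enclosing circle is the circumcircle.
Circumcentre = (-27/28, 27/28), r² = 12545/392.
Centre = (-27/28, 27/28).

(-27/28, 27/28)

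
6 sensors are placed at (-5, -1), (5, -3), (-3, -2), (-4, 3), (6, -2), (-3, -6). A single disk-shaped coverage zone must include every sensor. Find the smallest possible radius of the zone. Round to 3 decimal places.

By Welzl's lemma the MEC is supported by two points (diametrically opposite) or three points (on a circumcircle).
The minimum enclosing circle is determined by three boundary points: (-4, 3), (6, -2), (-3, -6).
Their circumcentre is (7/34, -37/34) with r² = 19885/578.
The farthest remaining point (-5, -1) is at distance² 15669/578 ≤ 19885/578.
r = √(19885/578) ≈ 5.865.

5.865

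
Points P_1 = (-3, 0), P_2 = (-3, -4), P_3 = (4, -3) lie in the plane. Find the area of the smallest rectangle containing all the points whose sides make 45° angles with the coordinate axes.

40

In coordinates u = x + y, v = x − y the rectangle is axis-aligned; the map (x,y)→(u,v) scales areas by 2.
u-values: -3, -7, 1; range = 1 − (-7) = 8.
v-values: -3, 1, 7; range = 7 − (-3) = 10.
Area = (8 × 10) / 2 = 40.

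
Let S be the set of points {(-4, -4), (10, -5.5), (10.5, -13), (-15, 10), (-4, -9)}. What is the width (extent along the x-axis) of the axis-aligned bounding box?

25.5

max x = 10.5, min x = -15, so width = 25.5.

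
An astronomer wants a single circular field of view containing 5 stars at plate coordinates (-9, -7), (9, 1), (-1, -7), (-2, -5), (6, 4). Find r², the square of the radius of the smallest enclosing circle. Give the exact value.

The farthest pair is (-9, -7)–(9, 1) with squared distance 388. The circle on this segment as diameter has centre (0, -3) and r² = 388/4 = 97.
Check (-1, -7): distance² to centre = 17 ≤ 97, so it lies inside.
All remaining points lie in this disk, and no smaller disk contains both endpoints, so this is the minimum enclosing circle.

97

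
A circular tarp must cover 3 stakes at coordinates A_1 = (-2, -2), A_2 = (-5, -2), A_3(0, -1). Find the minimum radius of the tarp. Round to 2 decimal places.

2.55

Side lengths²: A_1A_2² = 9, A_1A_3² = 5, A_2A_3² = 26.
Since A_2A_3² = 26 ≥ 9 + 5 = 14, the angle opposite A_2A_3 is not acute, so the smallest enclosing circle has A_2A_3 as diameter.
Centre = midpoint of A_2A_3 = (-2.5, -1.5), r² = 26/4 = 6.5.
r = √(6.5) ≈ 2.55.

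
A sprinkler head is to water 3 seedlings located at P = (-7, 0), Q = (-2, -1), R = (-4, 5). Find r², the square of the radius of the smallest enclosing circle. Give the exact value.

Side lengths²: PQ² = 26, PR² = 34, QR² = 40.
Since QR² = 40 < 34 + 26 = 60, the triangle is acute, so the smallest enclosing circle is the circumcircle.
Circumcentre = (-57/14, 23/14), r² = 1105/98.

1105/98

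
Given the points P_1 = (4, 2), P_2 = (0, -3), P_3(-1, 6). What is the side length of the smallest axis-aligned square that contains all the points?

9

The bounding box has width 5 and height 9.
An axis-aligned square enclosing the set must have side ≥ max(width, height).
So the minimum side is max(5, 9) = 9.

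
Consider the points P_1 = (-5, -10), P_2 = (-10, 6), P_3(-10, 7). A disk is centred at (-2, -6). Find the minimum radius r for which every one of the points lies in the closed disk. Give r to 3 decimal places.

15.264

The required radius is the distance from (-2, -6) to the farthest point.
Squared distances: 25, 208, 233.
Maximum is 233, attained at P_3.
r = √233 ≈ 15.264.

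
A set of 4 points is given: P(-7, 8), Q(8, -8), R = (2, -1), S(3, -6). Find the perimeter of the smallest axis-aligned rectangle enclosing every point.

62

Width = max x − min x = 8 − (-7) = 15.
Height = max y − min y = 8 − (-8) = 16.
Perimeter = 2(15 + 16) = 62.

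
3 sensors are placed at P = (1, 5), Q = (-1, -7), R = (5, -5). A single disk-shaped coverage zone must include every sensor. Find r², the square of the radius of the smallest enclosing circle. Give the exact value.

Side lengths²: PQ² = 148, PR² = 116, QR² = 40.
Since PQ² = 148 < 116 + 40 = 156, the triangle is acute, so the smallest enclosing circle is the circumcircle.
Circumcentre = (6/17, -18/17), r² = 10730/289.

10730/289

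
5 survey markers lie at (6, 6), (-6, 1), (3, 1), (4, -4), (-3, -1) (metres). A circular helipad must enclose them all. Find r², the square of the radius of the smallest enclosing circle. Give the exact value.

10985/242

The minimum enclosing circle of a finite set is fixed by two of the points (as a diameter) or three (as a circumcircle).
The minimum enclosing circle is determined by three boundary points: (6, 6), (-6, 1), (4, -4).
Their circumcentre is (15/22, 41/22) with r² = 10985/242.
The farthest remaining point (-3, -1) is at distance² 5265/242 ≤ 10985/242.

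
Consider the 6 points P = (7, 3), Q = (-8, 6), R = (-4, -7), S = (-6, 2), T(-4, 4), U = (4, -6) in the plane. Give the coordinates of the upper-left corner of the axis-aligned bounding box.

x-range [-8, 7], y-range [-7, 6].
The upper-left corner is (-8, 6).

(-8, 6)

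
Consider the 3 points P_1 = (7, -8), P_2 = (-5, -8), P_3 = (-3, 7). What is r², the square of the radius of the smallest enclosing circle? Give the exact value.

Side lengths²: P_1P_2² = 144, P_1P_3² = 325, P_2P_3² = 229.
Since P_1P_3² = 325 < 229 + 144 = 373, the triangle is acute, so the smallest enclosing circle is the circumcircle.
Circumcentre = (1, -7/6), r² = 2977/36.

2977/36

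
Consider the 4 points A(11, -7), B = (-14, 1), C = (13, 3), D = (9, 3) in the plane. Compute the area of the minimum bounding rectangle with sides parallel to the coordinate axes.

x ranges over [-14, 13], width 27.
y ranges over [-7, 3], height 10.
Area = 27 × 10 = 270.

270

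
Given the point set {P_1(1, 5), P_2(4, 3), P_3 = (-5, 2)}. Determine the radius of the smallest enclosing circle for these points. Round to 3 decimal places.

4.528

Side lengths²: P_1P_2² = 13, P_1P_3² = 45, P_2P_3² = 82.
Since P_2P_3² = 82 ≥ 45 + 13 = 58, the angle opposite P_2P_3 is not acute, so the smallest enclosing circle has P_2P_3 as diameter.
Centre = midpoint of P_2P_3 = (-0.5, 2.5), r² = 82/4 = 20.5.
r = √(20.5) ≈ 4.528.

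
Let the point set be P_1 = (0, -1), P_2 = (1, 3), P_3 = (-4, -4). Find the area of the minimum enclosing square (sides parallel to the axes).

49

The bounding box has width 5 and height 7.
An axis-aligned square enclosing the set must have side ≥ max(width, height).
So the minimum side is max(5, 7) = 7.
Area = 7² = 49.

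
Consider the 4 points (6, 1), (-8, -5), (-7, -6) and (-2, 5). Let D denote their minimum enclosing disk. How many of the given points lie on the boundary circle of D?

By Welzl's lemma the MEC is supported by two points (diametrically opposite) or three points (on a circumcircle).
The farthest pair is (6, 1)–(-8, -5) with squared distance 232. The circle on this segment as diameter has centre (-1, -2) and r² = 232/4 = 58.
Check (-7, -6): distance² to centre = 52 ≤ 58, so it lies inside.
All remaining points lie in this disk, and no smaller disk contains both endpoints, so this is the minimum enclosing circle.
The points at distance exactly r from the centre are (6, 1), (-8, -5) — 2 points.

2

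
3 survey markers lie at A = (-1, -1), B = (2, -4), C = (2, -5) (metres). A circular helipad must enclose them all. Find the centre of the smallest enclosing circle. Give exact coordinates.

(0.5, -3)

Side lengths²: AB² = 18, AC² = 25, BC² = 1.
Since AC² = 25 ≥ 18 + 1 = 19, the angle opposite AC is not acute, so the smallest enclosing circle has AC as diameter.
Centre = midpoint of AC = (0.5, -3), r² = 25/4 = 6.25.
Centre = (0.5, -3).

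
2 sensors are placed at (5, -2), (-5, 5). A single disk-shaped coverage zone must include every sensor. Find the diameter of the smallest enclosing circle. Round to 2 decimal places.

12.21

The smallest circle enclosing two points has them as diameter endpoints.
Centre = midpoint = (0, 1.5); r² = |(5, -2)−(-5, 5)|²/4 = 149/4 = 37.25.
Diameter = 2r = 2√(37.25) ≈ 12.21.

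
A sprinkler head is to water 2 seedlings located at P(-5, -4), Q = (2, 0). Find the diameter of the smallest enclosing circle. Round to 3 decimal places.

8.062

The smallest circle enclosing two points has them as diameter endpoints.
Centre = midpoint = (-1.5, -2); r² = |PQ|²/4 = 65/4 = 16.25.
Diameter = 2r = 2√(16.25) ≈ 8.062.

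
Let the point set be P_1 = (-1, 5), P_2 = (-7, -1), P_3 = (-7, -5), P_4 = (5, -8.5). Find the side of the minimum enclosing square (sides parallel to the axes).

13.5

The bounding box has width 12 and height 13.5.
An axis-aligned square enclosing the set must have side ≥ max(width, height).
So the minimum side is max(12, 13.5) = 13.5.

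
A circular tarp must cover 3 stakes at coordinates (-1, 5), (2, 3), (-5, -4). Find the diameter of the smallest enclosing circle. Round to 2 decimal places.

Call the three points A, B, C in the order given.
Side lengths²: AB² = 13, AC² = 97, BC² = 98.
Since BC² = 98 < 97 + 13 = 110, the triangle is acute, so the smallest enclosing circle is the circumcircle.
Circumcentre = (-2.1, 0.1), r² = 25.22.
Diameter = 2r = 2√(25.22) ≈ 10.04.

10.04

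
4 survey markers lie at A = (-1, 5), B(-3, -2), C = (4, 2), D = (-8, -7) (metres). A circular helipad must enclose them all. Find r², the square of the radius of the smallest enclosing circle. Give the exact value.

82025/1458

By Welzl's lemma the MEC is supported by two points (diametrically opposite) or three points (on a circumcircle).
The minimum enclosing circle is determined by three boundary points: A, C, D.
Their circumcentre is (-37/18, -131/54) with r² = 82025/1458.
The farthest remaining point B is at distance² 1565/1458 ≤ 82025/1458.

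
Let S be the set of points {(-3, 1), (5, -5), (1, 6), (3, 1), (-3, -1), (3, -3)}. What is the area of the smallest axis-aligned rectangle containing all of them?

x ranges over [-3, 5], width 8.
y ranges over [-5, 6], height 11.
Area = 8 × 11 = 88.

88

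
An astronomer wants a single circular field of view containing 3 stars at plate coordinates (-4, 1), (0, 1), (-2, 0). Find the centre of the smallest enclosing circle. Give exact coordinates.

(-2, 1)

Call the three points A, B, C in the order given.
Side lengths²: AB² = 16, AC² = 5, BC² = 5.
Since AB² = 16 ≥ 5 + 5 = 10, the angle opposite AB is not acute, so the smallest enclosing circle has AB as diameter.
Centre = midpoint of AB = (-2, 1), r² = 16/4 = 4.
Centre = (-2, 1).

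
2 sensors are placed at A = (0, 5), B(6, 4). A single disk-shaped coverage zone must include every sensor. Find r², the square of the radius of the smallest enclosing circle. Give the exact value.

The smallest circle enclosing two points has them as diameter endpoints.
Centre = midpoint = (3, 4.5); r² = |AB|²/4 = 37/4 = 9.25.

9.25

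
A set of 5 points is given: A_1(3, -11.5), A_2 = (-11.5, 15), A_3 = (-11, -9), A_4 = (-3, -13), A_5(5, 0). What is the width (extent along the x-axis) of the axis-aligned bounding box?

16.5

max x = 5, min x = -11.5, so width = 16.5.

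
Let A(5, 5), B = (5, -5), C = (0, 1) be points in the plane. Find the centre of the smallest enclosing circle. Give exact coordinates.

Side lengths²: AB² = 100, AC² = 41, BC² = 61.
Since AB² = 100 < 61 + 41 = 102, the triangle is acute, so the smallest enclosing circle is the circumcircle.
Circumcentre = (4.9, 0), r² = 25.01.
Centre = (4.9, 0).

(4.9, 0)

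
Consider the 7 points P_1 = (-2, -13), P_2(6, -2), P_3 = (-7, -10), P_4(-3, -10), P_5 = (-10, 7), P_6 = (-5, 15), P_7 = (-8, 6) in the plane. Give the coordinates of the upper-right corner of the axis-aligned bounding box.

x-range [-10, 6], y-range [-13, 15].
The upper-right corner is (6, 15).

(6, 15)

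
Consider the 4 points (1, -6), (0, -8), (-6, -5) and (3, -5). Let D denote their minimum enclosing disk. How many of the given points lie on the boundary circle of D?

2

The minimum enclosing circle of a finite set is fixed by two of the points (as a diameter) or three (as a circumcircle).
The farthest pair is (-6, -5)–(3, -5) with squared distance 81. The circle on this segment as diameter has centre (-1.5, -5) and r² = 81/4 = 20.25.
Check (1, -6): distance² to centre = 7.25 ≤ 20.25, so it lies inside.
All remaining points lie in this disk, and no smaller disk contains both endpoints, so this is the minimum enclosing circle.
The points at distance exactly r from the centre are (-6, -5), (3, -5) — 2 points.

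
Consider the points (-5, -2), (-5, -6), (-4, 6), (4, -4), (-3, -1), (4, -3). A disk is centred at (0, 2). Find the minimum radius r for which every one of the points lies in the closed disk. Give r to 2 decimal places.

The required radius is the distance from (0, 2) to the farthest point.
Squared distances: 41, 89, 32, 52, 18, 41.
Maximum is 89, attained at (-5, -6).
r = √89 ≈ 9.43.

9.43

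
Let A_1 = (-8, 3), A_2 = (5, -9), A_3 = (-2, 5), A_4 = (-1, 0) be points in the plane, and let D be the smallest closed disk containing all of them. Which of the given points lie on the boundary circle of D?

A_1, A_2

The farthest pair is A_1–A_2 with squared distance 313. The circle on this segment as diameter has centre (-1.5, -3) and r² = 313/4 = 78.25.
Check A_3: distance² to centre = 64.25 ≤ 78.25, so it lies inside.
All remaining points lie in this disk, and no smaller disk contains both endpoints, so this is the minimum enclosing circle.
The points at distance exactly r from the centre are A_1, A_2 — 2 points.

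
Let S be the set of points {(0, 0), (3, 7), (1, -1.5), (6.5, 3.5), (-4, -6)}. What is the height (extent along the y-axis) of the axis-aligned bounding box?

13

max y = 7, min y = -6, so height = 13.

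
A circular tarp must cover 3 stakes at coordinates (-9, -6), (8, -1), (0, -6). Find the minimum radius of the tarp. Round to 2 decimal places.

8.86

Call the three points A, B, C in the order given.
Side lengths²: AB² = 314, AC² = 81, BC² = 89.
Since AB² = 314 ≥ 89 + 81 = 170, the angle opposite AB is not acute, so the smallest enclosing circle has AB as diameter.
Centre = midpoint of AB = (-0.5, -3.5), r² = 314/4 = 78.5.
r = √(78.5) ≈ 8.86.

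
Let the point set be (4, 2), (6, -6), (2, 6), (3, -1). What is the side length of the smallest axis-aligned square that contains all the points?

The bounding box has width 4 and height 12.
An axis-aligned square enclosing the set must have side ≥ max(width, height).
So the minimum side is max(4, 12) = 12.

12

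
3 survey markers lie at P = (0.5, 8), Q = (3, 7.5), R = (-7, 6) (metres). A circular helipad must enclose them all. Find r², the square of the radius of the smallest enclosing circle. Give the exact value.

Side lengths²: PQ² = 6.5, PR² = 60.25, QR² = 102.25.
Since QR² = 102.25 ≥ 60.25 + 6.5 = 66.75, the angle opposite QR is not acute, so the smallest enclosing circle has QR as diameter.
Centre = midpoint of QR = (-2, 6.75), r² = 102.25/4 = 25.5625.

25.5625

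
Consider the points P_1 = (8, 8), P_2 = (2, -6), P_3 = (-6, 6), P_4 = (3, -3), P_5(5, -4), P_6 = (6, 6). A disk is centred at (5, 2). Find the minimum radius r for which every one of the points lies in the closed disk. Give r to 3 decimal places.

The required radius is the distance from (5, 2) to the farthest point.
Squared distances: 45, 73, 137, 29, 36, 17.
Maximum is 137, attained at P_3.
r = √137 ≈ 11.705.

11.705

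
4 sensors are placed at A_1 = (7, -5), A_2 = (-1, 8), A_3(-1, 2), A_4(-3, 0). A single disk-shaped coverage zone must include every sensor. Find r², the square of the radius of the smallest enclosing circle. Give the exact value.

58.25

The farthest pair is A_1–A_2 with squared distance 233. The circle on this segment as diameter has centre (3, 1.5) and r² = 233/4 = 58.25.
Check A_3: distance² to centre = 16.25 ≤ 58.25, so it lies inside.
All remaining points lie in this disk, and no smaller disk contains both endpoints, so this is the minimum enclosing circle.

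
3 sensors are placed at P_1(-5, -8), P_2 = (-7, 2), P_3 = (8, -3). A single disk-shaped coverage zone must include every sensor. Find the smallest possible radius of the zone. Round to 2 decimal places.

8.02

Side lengths²: P_1P_2² = 104, P_1P_3² = 194, P_2P_3² = 250.
Since P_2P_3² = 250 < 194 + 104 = 298, the triangle is acute, so the smallest enclosing circle is the circumcircle.
Circumcentre = (1/14, -25/14), r² = 6305/98.
r = √(6305/98) ≈ 8.02.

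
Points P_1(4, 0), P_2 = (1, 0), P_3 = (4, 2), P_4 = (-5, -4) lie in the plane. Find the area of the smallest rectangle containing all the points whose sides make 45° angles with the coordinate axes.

In coordinates u = x + y, v = x − y the rectangle is axis-aligned; the map (x,y)→(u,v) scales areas by 2.
u-values: 4, 1, 6, -9; range = 6 − (-9) = 15.
v-values: 4, 1, 2, -1; range = 4 − (-1) = 5.
Area = (15 × 5) / 2 = 37.5.

37.5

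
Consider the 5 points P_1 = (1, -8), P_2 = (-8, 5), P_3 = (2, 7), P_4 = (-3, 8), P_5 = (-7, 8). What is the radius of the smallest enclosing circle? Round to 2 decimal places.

8.94

A smallest enclosing disk is always determined by at most three of the input points on its boundary.
The farthest pair is P_1–P_5 with squared distance 320. The circle on this segment as diameter has centre (-3, 0) and r² = 320/4 = 80.
Check P_2: distance² to centre = 50 ≤ 80, so it lies inside.
All remaining points lie in this disk, and no smaller disk contains both endpoints, so this is the minimum enclosing circle.
r = √80 ≈ 8.94.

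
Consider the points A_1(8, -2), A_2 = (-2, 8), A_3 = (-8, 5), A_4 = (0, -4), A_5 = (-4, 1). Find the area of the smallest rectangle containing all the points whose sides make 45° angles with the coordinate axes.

115

In coordinates u = x + y, v = x − y the rectangle is axis-aligned; the map (x,y)→(u,v) scales areas by 2.
u-values: 6, 6, -3, -4, -3; range = 6 − (-4) = 10.
v-values: 10, -10, -13, 4, -5; range = 10 − (-13) = 23.
Area = (10 × 23) / 2 = 115.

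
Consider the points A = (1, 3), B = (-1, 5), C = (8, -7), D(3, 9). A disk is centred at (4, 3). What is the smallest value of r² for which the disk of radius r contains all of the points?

The required radius is the distance from (4, 3) to the farthest point.
Squared distances: 9, 29, 116, 37.
Maximum is 116, attained at C.

116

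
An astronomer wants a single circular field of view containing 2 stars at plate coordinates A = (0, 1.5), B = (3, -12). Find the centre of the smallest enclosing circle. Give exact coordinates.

The smallest circle enclosing two points has them as diameter endpoints.
Centre = midpoint = (1.5, -5.25); r² = |AB|²/4 = 191.25/4 = 47.8125.
Centre = (1.5, -5.25).

(1.5, -5.25)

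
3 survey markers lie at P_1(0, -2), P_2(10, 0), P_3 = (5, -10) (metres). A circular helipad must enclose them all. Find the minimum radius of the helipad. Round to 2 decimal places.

5.98

Side lengths²: P_1P_2² = 104, P_1P_3² = 89, P_2P_3² = 125.
Since P_2P_3² = 125 < 104 + 89 = 193, the triangle is acute, so the smallest enclosing circle is the circumcircle.
Circumcentre = (101/18, -73/18), r² = 5785/162.
r = √(5785/162) ≈ 5.98.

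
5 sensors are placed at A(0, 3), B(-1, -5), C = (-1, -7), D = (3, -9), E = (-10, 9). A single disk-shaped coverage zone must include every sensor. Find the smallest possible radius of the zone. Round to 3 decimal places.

11.102

The farthest pair is D–E with squared distance 493. The circle on this segment as diameter has centre (-3.5, 0) and r² = 493/4 = 123.25.
Check A: distance² to centre = 21.25 ≤ 123.25, so it lies inside.
All remaining points lie in this disk, and no smaller disk contains both endpoints, so this is the minimum enclosing circle.
r = √(123.25) ≈ 11.102.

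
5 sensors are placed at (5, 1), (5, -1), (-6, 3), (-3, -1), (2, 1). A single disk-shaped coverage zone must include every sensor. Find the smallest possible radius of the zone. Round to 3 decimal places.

By Welzl's lemma the MEC is supported by two points (diametrically opposite) or three points (on a circumcircle).
The farthest pair is (5, -1)–(-6, 3) with squared distance 137. The circle on this segment as diameter has centre (-0.5, 1) and r² = 137/4 = 34.25.
Check (5, 1): distance² to centre = 30.25 ≤ 34.25, so it lies inside.
All remaining points lie in this disk, and no smaller disk contains both endpoints, so this is the minimum enclosing circle.
r = √(34.25) ≈ 5.852.

5.852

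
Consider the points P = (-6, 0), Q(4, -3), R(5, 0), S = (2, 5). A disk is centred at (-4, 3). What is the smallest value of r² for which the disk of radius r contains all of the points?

100

The required radius is the distance from (-4, 3) to the farthest point.
Squared distances: 13, 100, 90, 40.
Maximum is 100, attained at Q.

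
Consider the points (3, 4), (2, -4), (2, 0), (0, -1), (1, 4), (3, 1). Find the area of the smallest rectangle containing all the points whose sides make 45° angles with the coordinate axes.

40.5

In coordinates u = x + y, v = x − y the rectangle is axis-aligned; the map (x,y)→(u,v) scales areas by 2.
u-values: 7, -2, 2, -1, 5, 4; range = 7 − (-2) = 9.
v-values: -1, 6, 2, 1, -3, 2; range = 6 − (-3) = 9.
Area = (9 × 9) / 2 = 40.5.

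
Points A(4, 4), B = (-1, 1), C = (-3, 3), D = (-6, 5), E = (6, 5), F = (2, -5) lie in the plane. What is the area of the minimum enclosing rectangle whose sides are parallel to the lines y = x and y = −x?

126

In coordinates u = x + y, v = x − y the rectangle is axis-aligned; the map (x,y)→(u,v) scales areas by 2.
u-values: 8, 0, 0, -1, 11, -3; range = 11 − (-3) = 14.
v-values: 0, -2, -6, -11, 1, 7; range = 7 − (-11) = 18.
Area = (14 × 18) / 2 = 126.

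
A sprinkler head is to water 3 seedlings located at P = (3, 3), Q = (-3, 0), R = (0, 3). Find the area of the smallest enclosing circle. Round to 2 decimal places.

Side lengths²: PQ² = 45, PR² = 9, QR² = 18.
Since PQ² = 45 ≥ 18 + 9 = 27, the angle opposite PQ is not acute, so the smallest enclosing circle has PQ as diameter.
Centre = midpoint of PQ = (0, 1.5), r² = 45/4 = 11.25.
Area = π·r² = π·11.25 ≈ 35.34.

35.34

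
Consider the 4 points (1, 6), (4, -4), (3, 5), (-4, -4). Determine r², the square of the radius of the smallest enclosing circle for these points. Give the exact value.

A smallest enclosing disk is always determined by at most three of the input points on its boundary.
The minimum enclosing circle is determined by three boundary points: (1, 6), (4, -4), (-4, -4).
Their circumcentre is (0, 0.25) with r² = 34.0625.
The farthest remaining point (3, 5) is at distance² 31.5625 ≤ 34.0625.

34.0625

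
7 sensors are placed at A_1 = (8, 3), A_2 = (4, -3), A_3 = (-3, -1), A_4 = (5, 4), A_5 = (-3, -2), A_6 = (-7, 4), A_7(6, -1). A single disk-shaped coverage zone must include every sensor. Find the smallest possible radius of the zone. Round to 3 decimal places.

7.517

A smallest enclosing disk is always determined by at most three of the input points on its boundary.
The farthest pair is A_1–A_6 with squared distance 226. The circle on this segment as diameter has centre (0.5, 3.5) and r² = 226/4 = 56.5.
Check A_2: distance² to centre = 54.5 ≤ 56.5, so it lies inside.
All remaining points lie in this disk, and no smaller disk contains both endpoints, so this is the minimum enclosing circle.
r = √(56.5) ≈ 7.517.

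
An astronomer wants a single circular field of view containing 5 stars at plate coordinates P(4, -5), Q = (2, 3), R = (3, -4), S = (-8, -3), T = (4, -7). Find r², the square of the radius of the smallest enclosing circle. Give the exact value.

The minimum enclosing circle of a finite set is fixed by two of the points (as a diameter) or three (as a circumcircle).
The minimum enclosing circle is determined by three boundary points: Q, S, T.
Their circumcentre is (-9/7, -20/7) with r² = 2210/49.
The farthest remaining point P is at distance² 1594/49 ≤ 2210/49.

2210/49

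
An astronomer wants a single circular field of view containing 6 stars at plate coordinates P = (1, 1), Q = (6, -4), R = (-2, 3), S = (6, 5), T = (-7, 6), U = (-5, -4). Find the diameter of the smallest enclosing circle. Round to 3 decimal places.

By Welzl's lemma the MEC is supported by two points (diametrically opposite) or three points (on a circumcircle).
The farthest pair is Q–T with squared distance 269. The circle on this segment as diameter has centre (-0.5, 1) and r² = 269/4 = 67.25.
Check P: distance² to centre = 2.25 ≤ 67.25, so it lies inside.
All remaining points lie in this disk, and no smaller disk contains both endpoints, so this is the minimum enclosing circle.
Diameter = 2r = 2√(67.25) ≈ 16.401.

16.401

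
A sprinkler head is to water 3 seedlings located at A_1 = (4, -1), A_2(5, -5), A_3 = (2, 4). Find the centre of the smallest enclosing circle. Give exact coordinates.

(3.5, -0.5)

Side lengths²: A_1A_2² = 17, A_1A_3² = 29, A_2A_3² = 90.
Since A_2A_3² = 90 ≥ 29 + 17 = 46, the angle opposite A_2A_3 is not acute, so the smallest enclosing circle has A_2A_3 as diameter.
Centre = midpoint of A_2A_3 = (3.5, -0.5), r² = 90/4 = 22.5.
Centre = (3.5, -0.5).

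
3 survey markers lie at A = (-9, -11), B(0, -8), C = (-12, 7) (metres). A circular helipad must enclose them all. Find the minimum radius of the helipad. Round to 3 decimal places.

Side lengths²: AB² = 90, AC² = 333, BC² = 369.
Since BC² = 369 < 333 + 90 = 423, the triangle is acute, so the smallest enclosing circle is the circumcircle.
Circumcentre = (-273/38, -55/38), r² = 68265/722.
r = √(68265/722) ≈ 9.724.

9.724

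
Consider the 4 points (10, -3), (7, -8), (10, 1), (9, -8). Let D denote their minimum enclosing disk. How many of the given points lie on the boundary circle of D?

2

The minimum enclosing circle of a finite set is fixed by two of the points (as a diameter) or three (as a circumcircle).
The farthest pair is (7, -8)–(10, 1) with squared distance 90. The circle on this segment as diameter has centre (8.5, -3.5) and r² = 90/4 = 22.5.
Check (10, -3): distance² to centre = 2.5 ≤ 22.5, so it lies inside.
All remaining points lie in this disk, and no smaller disk contains both endpoints, so this is the minimum enclosing circle.
The points at distance exactly r from the centre are (7, -8), (10, 1) — 2 points.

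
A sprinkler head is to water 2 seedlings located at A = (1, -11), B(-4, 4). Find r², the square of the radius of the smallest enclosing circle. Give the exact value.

62.5

The smallest circle enclosing two points has them as diameter endpoints.
Centre = midpoint = (-1.5, -3.5); r² = |AB|²/4 = 250/4 = 62.5.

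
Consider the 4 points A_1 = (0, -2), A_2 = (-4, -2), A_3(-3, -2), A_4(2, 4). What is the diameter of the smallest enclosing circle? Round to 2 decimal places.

8.49

A smallest enclosing disk is always determined by at most three of the input points on its boundary.
The farthest pair is A_2–A_4 with squared distance 72. The circle on this segment as diameter has centre (-1, 1) and r² = 72/4 = 18.
Check A_1: distance² to centre = 10 ≤ 18, so it lies inside.
All remaining points lie in this disk, and no smaller disk contains both endpoints, so this is the minimum enclosing circle.
Diameter = 2r = 2√18 ≈ 8.49.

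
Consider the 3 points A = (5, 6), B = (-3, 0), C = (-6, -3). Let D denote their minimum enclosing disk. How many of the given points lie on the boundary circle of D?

2

Side lengths²: AB² = 100, AC² = 202, BC² = 18.
Since AC² = 202 ≥ 100 + 18 = 118, the angle opposite AC is not acute, so the smallest enclosing circle has AC as diameter.
Centre = midpoint of AC = (-0.5, 1.5), r² = 202/4 = 50.5.
The points at distance exactly r from the centre are A, C — 2 points.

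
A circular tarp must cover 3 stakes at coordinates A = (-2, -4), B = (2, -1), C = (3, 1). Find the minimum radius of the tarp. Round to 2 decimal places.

3.54

Side lengths²: AB² = 25, AC² = 50, BC² = 5.
Since AC² = 50 ≥ 25 + 5 = 30, the angle opposite AC is not acute, so the smallest enclosing circle has AC as diameter.
Centre = midpoint of AC = (0.5, -1.5), r² = 50/4 = 12.5.
r = √(12.5) ≈ 3.54.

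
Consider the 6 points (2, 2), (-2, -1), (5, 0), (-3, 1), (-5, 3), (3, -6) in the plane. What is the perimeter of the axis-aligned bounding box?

38

Width = max x − min x = 5 − (-5) = 10.
Height = max y − min y = 3 − (-6) = 9.
Perimeter = 2(10 + 9) = 38.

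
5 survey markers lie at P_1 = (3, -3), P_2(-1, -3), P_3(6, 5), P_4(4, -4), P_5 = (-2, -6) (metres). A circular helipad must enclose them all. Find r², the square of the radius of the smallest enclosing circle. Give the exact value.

The farthest pair is P_3–P_5 with squared distance 185. The circle on this segment as diameter has centre (2, -0.5) and r² = 185/4 = 46.25.
Check P_1: distance² to centre = 7.25 ≤ 46.25, so it lies inside.
All remaining points lie in this disk, and no smaller disk contains both endpoints, so this is the minimum enclosing circle.

46.25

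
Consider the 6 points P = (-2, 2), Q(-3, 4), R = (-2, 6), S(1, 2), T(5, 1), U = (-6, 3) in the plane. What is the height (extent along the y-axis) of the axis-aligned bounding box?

5

max y = 6, min y = 1, so height = 5.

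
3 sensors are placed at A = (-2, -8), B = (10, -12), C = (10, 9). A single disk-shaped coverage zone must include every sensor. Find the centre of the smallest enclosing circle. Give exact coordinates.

Side lengths²: AB² = 160, AC² = 433, BC² = 441.
Since BC² = 441 < 433 + 160 = 593, the triangle is acute, so the smallest enclosing circle is the circumcircle.
Circumcentre = (41/6, -1.5), r² = 2165/18.
Centre = (41/6, -1.5).

(41/6, -1.5)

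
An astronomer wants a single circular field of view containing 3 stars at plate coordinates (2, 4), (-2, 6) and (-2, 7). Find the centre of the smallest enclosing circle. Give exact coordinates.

(0, 5.5)

Call the three points A, B, C in the order given.
Side lengths²: AB² = 20, AC² = 25, BC² = 1.
Since AC² = 25 ≥ 20 + 1 = 21, the angle opposite AC is not acute, so the smallest enclosing circle has AC as diameter.
Centre = midpoint of AC = (0, 5.5), r² = 25/4 = 6.25.
Centre = (0, 5.5).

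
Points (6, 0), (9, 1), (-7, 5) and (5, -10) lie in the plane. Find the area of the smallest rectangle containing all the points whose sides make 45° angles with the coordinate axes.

202.5

In coordinates u = x + y, v = x − y the rectangle is axis-aligned; the map (x,y)→(u,v) scales areas by 2.
u-values: 6, 10, -2, -5; range = 10 − (-5) = 15.
v-values: 6, 8, -12, 15; range = 15 − (-12) = 27.
Area = (15 × 27) / 2 = 202.5.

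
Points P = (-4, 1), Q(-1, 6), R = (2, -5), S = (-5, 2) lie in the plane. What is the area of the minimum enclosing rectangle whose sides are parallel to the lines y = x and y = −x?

In coordinates u = x + y, v = x − y the rectangle is axis-aligned; the map (x,y)→(u,v) scales areas by 2.
u-values: -3, 5, -3, -3; range = 5 − (-3) = 8.
v-values: -5, -7, 7, -7; range = 7 − (-7) = 14.
Area = (8 × 14) / 2 = 56.

56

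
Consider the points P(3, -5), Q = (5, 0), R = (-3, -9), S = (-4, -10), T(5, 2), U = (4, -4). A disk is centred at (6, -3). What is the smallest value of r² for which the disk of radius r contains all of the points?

The required radius is the distance from (6, -3) to the farthest point.
Squared distances: 13, 10, 117, 149, 26, 5.
Maximum is 149, attained at S.

149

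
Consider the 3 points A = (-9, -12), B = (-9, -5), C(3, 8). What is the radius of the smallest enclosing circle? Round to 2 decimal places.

11.66

Side lengths²: AB² = 49, AC² = 544, BC² = 313.
Since AC² = 544 ≥ 313 + 49 = 362, the angle opposite AC is not acute, so the smallest enclosing circle has AC as diameter.
Centre = midpoint of AC = (-3, -2), r² = 544/4 = 136.
r = √136 ≈ 11.66.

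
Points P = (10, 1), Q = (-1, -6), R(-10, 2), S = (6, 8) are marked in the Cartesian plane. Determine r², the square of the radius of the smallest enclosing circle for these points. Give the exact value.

100.25

The farthest pair is P–R with squared distance 401. The circle on this segment as diameter has centre (0, 1.5) and r² = 401/4 = 100.25.
Check Q: distance² to centre = 57.25 ≤ 100.25, so it lies inside.
All remaining points lie in this disk, and no smaller disk contains both endpoints, so this is the minimum enclosing circle.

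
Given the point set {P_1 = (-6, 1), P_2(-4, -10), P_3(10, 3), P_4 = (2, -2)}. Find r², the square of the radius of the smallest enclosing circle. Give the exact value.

118625/1296

The minimum enclosing circle is determined by three boundary points: P_1, P_2, P_3.
Their circumcentre is (95/36, -28/9) with r² = 118625/1296.
The farthest remaining point P_4 is at distance² 2129/1296 ≤ 118625/1296.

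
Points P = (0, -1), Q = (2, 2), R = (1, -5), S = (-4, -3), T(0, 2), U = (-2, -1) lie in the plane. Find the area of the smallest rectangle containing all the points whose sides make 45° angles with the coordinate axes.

44

In coordinates u = x + y, v = x − y the rectangle is axis-aligned; the map (x,y)→(u,v) scales areas by 2.
u-values: -1, 4, -4, -7, 2, -3; range = 4 − (-7) = 11.
v-values: 1, 0, 6, -1, -2, -1; range = 6 − (-2) = 8.
Area = (11 × 8) / 2 = 44.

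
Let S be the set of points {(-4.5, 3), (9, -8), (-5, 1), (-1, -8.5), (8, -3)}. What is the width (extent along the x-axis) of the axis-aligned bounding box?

14

max x = 9, min x = -5, so width = 14.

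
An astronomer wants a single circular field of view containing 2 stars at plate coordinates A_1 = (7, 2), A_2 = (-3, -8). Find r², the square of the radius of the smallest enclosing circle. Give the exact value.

50

The smallest circle enclosing two points has them as diameter endpoints.
Centre = midpoint = (2, -3); r² = |A_1A_2|²/4 = 200/4 = 50.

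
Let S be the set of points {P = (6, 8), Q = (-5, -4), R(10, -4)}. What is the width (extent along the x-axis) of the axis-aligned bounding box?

15

max x = 10, min x = -5, so width = 15.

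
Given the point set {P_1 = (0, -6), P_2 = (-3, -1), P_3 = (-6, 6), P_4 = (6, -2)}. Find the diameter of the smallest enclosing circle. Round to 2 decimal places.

14.53

A smallest enclosing disk is always determined by at most three of the input points on its boundary.
The minimum enclosing circle is determined by three boundary points: P_1, P_3, P_4.
Their circumcentre is (-0.5, 1.25) with r² = 52.8125.
The farthest remaining point P_2 is at distance² 11.3125 ≤ 52.8125.
Diameter = 2r = 2√(52.8125) ≈ 14.53.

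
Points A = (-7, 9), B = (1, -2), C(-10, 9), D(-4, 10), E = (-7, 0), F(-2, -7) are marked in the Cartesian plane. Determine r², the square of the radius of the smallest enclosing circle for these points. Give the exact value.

54205/676

The minimum enclosing circle of a finite set is fixed by two of the points (as a diameter) or three (as a circumcircle).
The minimum enclosing circle is determined by three boundary points: C, D, F.
Their circumcentre is (-73/13, 31/26) with r² = 54205/676.
The farthest remaining point A is at distance² 42505/676 ≤ 54205/676.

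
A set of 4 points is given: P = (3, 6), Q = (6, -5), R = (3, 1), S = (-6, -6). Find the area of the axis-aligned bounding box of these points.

x ranges over [-6, 6], width 12.
y ranges over [-6, 6], height 12.
Area = 12 × 12 = 144.

144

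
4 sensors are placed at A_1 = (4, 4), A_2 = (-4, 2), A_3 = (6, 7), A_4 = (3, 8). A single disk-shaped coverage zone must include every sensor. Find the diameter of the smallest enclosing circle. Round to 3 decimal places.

11.180

By Welzl's lemma the MEC is supported by two points (diametrically opposite) or three points (on a circumcircle).
The farthest pair is A_2–A_3 with squared distance 125. The circle on this segment as diameter has centre (1, 4.5) and r² = 125/4 = 31.25.
Check A_1: distance² to centre = 9.25 ≤ 31.25, so it lies inside.
All remaining points lie in this disk, and no smaller disk contains both endpoints, so this is the minimum enclosing circle.
Diameter = 2r = 2√(31.25) ≈ 11.180.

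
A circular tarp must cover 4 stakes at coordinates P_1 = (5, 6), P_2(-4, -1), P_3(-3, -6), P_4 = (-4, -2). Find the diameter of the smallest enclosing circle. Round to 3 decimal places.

By Welzl's lemma the MEC is supported by two points (diametrically opposite) or three points (on a circumcircle).
The farthest pair is P_1–P_3 with squared distance 208. The circle on this segment as diameter has centre (1, 0) and r² = 208/4 = 52.
Check P_2: distance² to centre = 26 ≤ 52, so it lies inside.
All remaining points lie in this disk, and no smaller disk contains both endpoints, so this is the minimum enclosing circle.
Diameter = 2r = 2√52 ≈ 14.422.

14.422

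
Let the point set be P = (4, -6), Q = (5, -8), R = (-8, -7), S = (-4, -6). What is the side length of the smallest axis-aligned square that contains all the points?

The bounding box has width 13 and height 2.
An axis-aligned square enclosing the set must have side ≥ max(width, height).
So the minimum side is max(13, 2) = 13.

13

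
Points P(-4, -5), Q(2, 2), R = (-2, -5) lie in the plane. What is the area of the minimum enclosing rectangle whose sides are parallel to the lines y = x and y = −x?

19.5

In coordinates u = x + y, v = x − y the rectangle is axis-aligned; the map (x,y)→(u,v) scales areas by 2.
u-values: -9, 4, -7; range = 4 − (-9) = 13.
v-values: 1, 0, 3; range = 3 − 0 = 3.
Area = (13 × 3) / 2 = 19.5.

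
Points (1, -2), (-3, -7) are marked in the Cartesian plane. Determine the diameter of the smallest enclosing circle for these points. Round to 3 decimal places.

6.403

The smallest circle enclosing two points has them as diameter endpoints.
Centre = midpoint = (-1, -4.5); r² = |(1, -2)−(-3, -7)|²/4 = 41/4 = 10.25.
Diameter = 2r = 2√(10.25) ≈ 6.403.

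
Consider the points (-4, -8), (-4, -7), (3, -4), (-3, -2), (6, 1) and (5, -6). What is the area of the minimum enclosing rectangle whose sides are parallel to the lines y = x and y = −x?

114

In coordinates u = x + y, v = x − y the rectangle is axis-aligned; the map (x,y)→(u,v) scales areas by 2.
u-values: -12, -11, -1, -5, 7, -1; range = 7 − (-12) = 19.
v-values: 4, 3, 7, -1, 5, 11; range = 11 − (-1) = 12.
Area = (19 × 12) / 2 = 114.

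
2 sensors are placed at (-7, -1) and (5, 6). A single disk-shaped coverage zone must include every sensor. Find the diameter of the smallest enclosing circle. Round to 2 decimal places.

13.89

The smallest circle enclosing two points has them as diameter endpoints.
Centre = midpoint = (-1, 2.5); r² = |(-7, -1)−(5, 6)|²/4 = 193/4 = 48.25.
Diameter = 2r = 2√(48.25) ≈ 13.89.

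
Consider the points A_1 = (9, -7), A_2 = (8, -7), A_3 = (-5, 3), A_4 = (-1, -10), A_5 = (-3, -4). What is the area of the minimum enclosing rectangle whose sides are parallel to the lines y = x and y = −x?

156

In coordinates u = x + y, v = x − y the rectangle is axis-aligned; the map (x,y)→(u,v) scales areas by 2.
u-values: 2, 1, -2, -11, -7; range = 2 − (-11) = 13.
v-values: 16, 15, -8, 9, 1; range = 16 − (-8) = 24.
Area = (13 × 24) / 2 = 156.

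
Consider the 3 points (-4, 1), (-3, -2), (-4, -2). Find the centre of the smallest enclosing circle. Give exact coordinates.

Call the three points A, B, C in the order given.
Side lengths²: AB² = 10, AC² = 9, BC² = 1.
Since AB² = 10 ≥ 9 + 1 = 10, the angle opposite AB is not acute, so the smallest enclosing circle has AB as diameter.
Centre = midpoint of AB = (-3.5, -0.5), r² = 10/4 = 2.5.
Centre = (-3.5, -0.5).

(-3.5, -0.5)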